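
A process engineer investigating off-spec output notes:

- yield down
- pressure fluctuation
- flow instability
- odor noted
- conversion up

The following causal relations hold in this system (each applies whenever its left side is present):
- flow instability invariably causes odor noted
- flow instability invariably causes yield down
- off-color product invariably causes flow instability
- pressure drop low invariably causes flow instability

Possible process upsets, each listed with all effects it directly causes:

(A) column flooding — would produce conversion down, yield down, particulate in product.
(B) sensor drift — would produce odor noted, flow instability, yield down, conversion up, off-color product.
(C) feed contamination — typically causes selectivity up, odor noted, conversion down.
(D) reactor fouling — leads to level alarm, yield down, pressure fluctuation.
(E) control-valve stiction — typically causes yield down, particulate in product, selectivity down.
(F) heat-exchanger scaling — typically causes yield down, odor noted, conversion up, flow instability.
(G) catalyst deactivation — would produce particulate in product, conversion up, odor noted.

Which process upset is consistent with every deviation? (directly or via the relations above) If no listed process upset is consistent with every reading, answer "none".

Per-candidate check:
(A) column flooding — fails on pressure fluctuation, flow instability, odor noted, conversion up (predicts conversion down, not conversion up)
(B) sensor drift — does not account for pressure fluctuation
(C) feed contamination — fails on yield down, pressure fluctuation, flow instability, conversion up (predicts conversion down, not conversion up)
(D) reactor fouling — yield down match; pressure fluctuation match; flow instability miss; odor noted miss; conversion up miss
(E) control-valve stiction — does not account for pressure fluctuation, flow instability, odor noted, conversion up
(F) heat-exchanger scaling — yield down match; pressure fluctuation miss; flow instability match; odor noted match; conversion up match
(G) catalyst deactivation — yield down miss; pressure fluctuation miss; flow instability miss; odor noted match; conversion up match
No candidate is consistent with all observations.

none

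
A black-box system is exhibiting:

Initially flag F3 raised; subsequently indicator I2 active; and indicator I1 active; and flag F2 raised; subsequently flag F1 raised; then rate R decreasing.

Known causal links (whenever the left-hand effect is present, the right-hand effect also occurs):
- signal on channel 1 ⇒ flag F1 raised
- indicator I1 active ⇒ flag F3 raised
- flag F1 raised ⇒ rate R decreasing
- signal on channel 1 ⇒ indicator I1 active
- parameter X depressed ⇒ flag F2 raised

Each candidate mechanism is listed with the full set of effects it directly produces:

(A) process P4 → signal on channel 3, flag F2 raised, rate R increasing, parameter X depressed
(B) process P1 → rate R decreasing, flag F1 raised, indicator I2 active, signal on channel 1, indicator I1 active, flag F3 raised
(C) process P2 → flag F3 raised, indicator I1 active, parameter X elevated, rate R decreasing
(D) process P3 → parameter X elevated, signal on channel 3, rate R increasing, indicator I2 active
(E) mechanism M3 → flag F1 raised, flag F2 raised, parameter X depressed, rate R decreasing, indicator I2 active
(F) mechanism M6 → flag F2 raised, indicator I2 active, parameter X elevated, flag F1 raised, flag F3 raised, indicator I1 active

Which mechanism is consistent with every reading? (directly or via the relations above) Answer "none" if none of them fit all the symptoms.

F

For each candidate, compare predicted effects to what was observed:
(A) process P4 — fails on flag F3 raised, indicator I2 active, indicator I1 active, flag F1 raised, rate R decreasing (predicts rate R increasing, not rate R decreasing)
(B) process P1 — flag F3 raised +; indicator I2 active +; indicator I1 active +; flag F2 raised -; flag F1 raised +; rate R decreasing +
(C) process P2 — does not account for indicator I2 active, flag F2 raised, flag F1 raised
(D) process P3 — flag F3 raised -; indicator I2 active +; indicator I1 active -; flag F2 raised -; flag F1 raised -; rate R decreasing -
(E) mechanism M3 — flag F3 raised -; indicator I2 active +; indicator I1 active -; flag F2 raised +; flag F1 raised +; rate R decreasing +
(F) mechanism M6 — flag F3 raised +; indicator I2 active +; indicator I1 active +; flag F2 raised +; flag F1 raised +; rate R decreasing + (by flag F1 raised → rate R decreasing)
(F) is the only candidate with no mismatches.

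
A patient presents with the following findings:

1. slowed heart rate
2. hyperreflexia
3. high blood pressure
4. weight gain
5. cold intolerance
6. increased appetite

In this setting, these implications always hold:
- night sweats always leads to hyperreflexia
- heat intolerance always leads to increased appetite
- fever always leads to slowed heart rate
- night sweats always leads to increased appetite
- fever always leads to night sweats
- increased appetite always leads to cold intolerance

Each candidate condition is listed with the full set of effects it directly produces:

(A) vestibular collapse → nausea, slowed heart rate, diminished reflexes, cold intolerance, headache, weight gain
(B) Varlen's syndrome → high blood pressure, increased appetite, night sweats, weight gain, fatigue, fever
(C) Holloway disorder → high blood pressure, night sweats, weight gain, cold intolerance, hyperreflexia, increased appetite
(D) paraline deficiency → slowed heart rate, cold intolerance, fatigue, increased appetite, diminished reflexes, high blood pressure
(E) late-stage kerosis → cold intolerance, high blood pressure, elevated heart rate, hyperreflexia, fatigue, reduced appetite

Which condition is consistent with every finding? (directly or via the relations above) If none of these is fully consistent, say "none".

For each candidate, compare predicted effects to what was observed:
(A) vestibular collapse — fails on hyperreflexia, high blood pressure, increased appetite (predicts diminished reflexes, not hyperreflexia)
(B) Varlen's syndrome — accounts for every observation (slowed heart rate by fever → slowed heart rate)
(C) Holloway disorder — does not account for slowed heart rate
(D) paraline deficiency — slowed heart rate match; hyperreflexia miss; high blood pressure match; weight gain miss; cold intolerance match; increased appetite match
(E) late-stage kerosis — slowed heart rate miss; hyperreflexia match; high blood pressure match; weight gain miss; cold intolerance match; increased appetite miss
(B) is the only candidate with no mismatches.

B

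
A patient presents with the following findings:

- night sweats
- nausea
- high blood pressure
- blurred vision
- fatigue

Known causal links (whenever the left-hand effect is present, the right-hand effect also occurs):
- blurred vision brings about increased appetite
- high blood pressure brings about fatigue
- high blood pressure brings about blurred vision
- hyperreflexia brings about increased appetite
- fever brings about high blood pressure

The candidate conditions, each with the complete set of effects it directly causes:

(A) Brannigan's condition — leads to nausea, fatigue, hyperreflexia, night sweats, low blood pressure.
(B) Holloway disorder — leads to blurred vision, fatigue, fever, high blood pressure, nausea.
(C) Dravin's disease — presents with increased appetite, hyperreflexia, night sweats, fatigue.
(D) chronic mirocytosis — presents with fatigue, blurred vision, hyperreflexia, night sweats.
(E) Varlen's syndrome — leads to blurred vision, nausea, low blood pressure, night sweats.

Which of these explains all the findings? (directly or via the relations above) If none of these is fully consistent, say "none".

none

Per-candidate check:
(A) Brannigan's condition — fails on high blood pressure, blurred vision (predicts low blood pressure, not high blood pressure)
(B) Holloway disorder — night sweats ✗; nausea ✓; high blood pressure ✓; blurred vision ✓; fatigue ✓
(C) Dravin's disease — night sweats ✓; nausea ✗; high blood pressure ✗; blurred vision ✗; fatigue ✓
(D) chronic mirocytosis — night sweats ✓; nausea ✗; high blood pressure ✗; blurred vision ✓; fatigue ✓
(E) Varlen's syndrome — fails on high blood pressure, fatigue (predicts low blood pressure, not high blood pressure)
None of the listed candidates fits everything.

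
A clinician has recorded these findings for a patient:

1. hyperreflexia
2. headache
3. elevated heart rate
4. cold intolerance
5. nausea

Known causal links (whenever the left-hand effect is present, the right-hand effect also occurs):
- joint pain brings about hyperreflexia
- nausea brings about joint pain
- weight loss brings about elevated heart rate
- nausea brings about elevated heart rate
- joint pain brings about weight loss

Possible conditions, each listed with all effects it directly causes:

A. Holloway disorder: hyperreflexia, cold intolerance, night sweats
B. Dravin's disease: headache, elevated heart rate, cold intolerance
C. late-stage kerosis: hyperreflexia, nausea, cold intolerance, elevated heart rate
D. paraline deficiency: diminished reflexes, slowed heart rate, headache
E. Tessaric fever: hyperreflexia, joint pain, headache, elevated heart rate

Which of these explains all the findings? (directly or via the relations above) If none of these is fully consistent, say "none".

none

Per-candidate check:
(A) Holloway disorder — hyperreflexia match; headache miss; elevated heart rate miss; cold intolerance match; nausea miss
(B) Dravin's disease — does not account for hyperreflexia, nausea
(C) late-stage kerosis — does not account for headache
(D) paraline deficiency — fails on hyperreflexia, elevated heart rate, cold intolerance, nausea (predicts diminished reflexes, not hyperreflexia; predicts slowed heart rate, not elevated heart rate)
(E) Tessaric fever — does not account for cold intolerance, nausea
None of the listed candidates fits everything.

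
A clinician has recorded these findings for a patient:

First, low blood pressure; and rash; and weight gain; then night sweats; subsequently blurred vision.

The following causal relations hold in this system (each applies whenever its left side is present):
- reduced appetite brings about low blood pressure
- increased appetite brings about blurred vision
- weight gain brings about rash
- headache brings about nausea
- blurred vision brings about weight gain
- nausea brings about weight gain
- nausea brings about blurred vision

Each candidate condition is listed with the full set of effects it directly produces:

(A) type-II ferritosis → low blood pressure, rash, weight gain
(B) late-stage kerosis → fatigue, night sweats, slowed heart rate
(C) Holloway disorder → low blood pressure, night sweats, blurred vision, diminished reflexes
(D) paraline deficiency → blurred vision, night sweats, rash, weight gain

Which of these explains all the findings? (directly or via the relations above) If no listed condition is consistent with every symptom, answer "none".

C

Per-candidate check:
(A) type-II ferritosis — does not account for night sweats, blurred vision
(B) late-stage kerosis — low blood pressure NO; rash NO; weight gain NO; night sweats yes; blurred vision NO
(C) Holloway disorder — low blood pressure yes; rash yes (via blurred vision → weight gain → rash); weight gain yes (via blurred vision → weight gain); night sweats yes; blurred vision yes
(D) paraline deficiency — low blood pressure NO; rash yes; weight gain yes; night sweats yes; blurred vision yes
(C) alone accounts for all the evidence.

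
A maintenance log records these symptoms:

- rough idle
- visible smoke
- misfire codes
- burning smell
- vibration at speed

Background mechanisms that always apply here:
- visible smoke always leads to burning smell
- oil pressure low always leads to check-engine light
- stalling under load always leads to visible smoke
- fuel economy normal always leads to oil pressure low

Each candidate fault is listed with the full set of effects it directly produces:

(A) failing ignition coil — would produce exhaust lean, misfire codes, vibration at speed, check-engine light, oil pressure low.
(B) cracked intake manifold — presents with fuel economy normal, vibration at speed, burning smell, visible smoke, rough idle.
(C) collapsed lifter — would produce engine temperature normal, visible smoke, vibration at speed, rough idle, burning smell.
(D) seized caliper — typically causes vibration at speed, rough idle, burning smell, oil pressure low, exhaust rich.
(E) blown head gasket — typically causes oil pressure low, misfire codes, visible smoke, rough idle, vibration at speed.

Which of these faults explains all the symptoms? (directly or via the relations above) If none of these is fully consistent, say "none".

E

Testing each hypothesis:
(A) failing ignition coil — rough idle NO; visible smoke NO; misfire codes yes; burning smell NO; vibration at speed yes
(B) cracked intake manifold — rough idle yes; visible smoke yes; misfire codes NO; burning smell yes; vibration at speed yes
(C) collapsed lifter — does not account for misfire codes
(D) seized caliper — rough idle yes; visible smoke NO; misfire codes NO; burning smell yes; vibration at speed yes
(E) blown head gasket — rough idle yes; visible smoke yes; misfire codes yes; burning smell yes (through visible smoke → burning smell); vibration at speed yes
Only (E) is consistent with every observation.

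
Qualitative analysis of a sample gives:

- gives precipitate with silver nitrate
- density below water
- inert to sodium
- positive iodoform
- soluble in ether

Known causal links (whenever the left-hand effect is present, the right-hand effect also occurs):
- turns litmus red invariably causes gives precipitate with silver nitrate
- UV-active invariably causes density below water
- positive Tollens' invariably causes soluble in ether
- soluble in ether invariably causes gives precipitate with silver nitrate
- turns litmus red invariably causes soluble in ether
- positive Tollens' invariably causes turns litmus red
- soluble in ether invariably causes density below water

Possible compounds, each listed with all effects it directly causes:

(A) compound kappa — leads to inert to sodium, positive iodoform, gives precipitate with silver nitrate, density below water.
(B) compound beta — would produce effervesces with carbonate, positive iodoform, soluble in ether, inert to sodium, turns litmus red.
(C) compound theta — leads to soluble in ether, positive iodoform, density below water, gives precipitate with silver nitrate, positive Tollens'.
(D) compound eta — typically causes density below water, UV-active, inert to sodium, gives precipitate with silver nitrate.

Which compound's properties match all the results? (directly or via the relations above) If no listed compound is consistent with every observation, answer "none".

For each candidate, compare predicted effects to what was observed:
(A) compound kappa — does not account for soluble in ether
(B) compound beta — gives precipitate with silver nitrate ✓ (by soluble in ether → gives precipitate with silver nitrate); density below water ✓ (by soluble in ether → density below water); inert to sodium ✓; positive iodoform ✓; soluble in ether ✓
(C) compound theta — does not account for inert to sodium
(D) compound eta — does not account for positive iodoform, soluble in ether
(B) is the only candidate with no mismatches.

B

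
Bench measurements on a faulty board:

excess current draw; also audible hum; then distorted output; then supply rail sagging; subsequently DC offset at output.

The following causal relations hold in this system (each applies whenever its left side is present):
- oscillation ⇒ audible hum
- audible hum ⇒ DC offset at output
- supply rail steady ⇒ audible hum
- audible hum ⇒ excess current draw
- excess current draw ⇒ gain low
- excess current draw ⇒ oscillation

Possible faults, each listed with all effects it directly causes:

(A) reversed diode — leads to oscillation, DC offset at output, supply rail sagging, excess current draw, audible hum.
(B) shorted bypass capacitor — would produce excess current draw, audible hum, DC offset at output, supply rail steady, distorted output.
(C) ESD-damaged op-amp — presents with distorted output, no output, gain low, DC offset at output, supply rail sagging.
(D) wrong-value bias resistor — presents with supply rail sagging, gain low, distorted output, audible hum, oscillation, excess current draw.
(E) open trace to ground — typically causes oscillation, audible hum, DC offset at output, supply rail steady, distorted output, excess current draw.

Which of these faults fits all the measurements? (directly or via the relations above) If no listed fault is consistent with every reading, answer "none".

Testing each hypothesis:
(A) reversed diode — does not account for distorted output
(B) shorted bypass capacitor — fails on supply rail sagging (predicts supply rail steady, not supply rail sagging)
(C) ESD-damaged op-amp — does not account for excess current draw, audible hum
(D) wrong-value bias resistor — excess current draw ✓; audible hum ✓; distorted output ✓; supply rail sagging ✓; DC offset at output ✓ (through audible hum → DC offset at output)
(E) open trace to ground — fails on supply rail sagging (predicts supply rail steady, not supply rail sagging)
(D) is the only candidate with no mismatches.

D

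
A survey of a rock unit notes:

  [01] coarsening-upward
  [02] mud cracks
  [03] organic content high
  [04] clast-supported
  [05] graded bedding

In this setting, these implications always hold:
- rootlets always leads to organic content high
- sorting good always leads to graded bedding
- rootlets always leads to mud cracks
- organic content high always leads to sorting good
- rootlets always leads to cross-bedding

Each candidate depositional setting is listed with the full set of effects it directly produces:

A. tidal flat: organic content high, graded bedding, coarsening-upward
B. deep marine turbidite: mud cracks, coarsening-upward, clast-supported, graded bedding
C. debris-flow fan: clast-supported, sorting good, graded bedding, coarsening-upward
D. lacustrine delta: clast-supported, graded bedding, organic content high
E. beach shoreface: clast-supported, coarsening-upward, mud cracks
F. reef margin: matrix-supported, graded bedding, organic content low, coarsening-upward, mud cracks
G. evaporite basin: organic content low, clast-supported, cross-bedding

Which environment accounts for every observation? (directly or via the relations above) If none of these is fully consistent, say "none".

Per-candidate check:
(A) tidal flat — coarsening-upward yes; mud cracks NO; organic content high yes; clast-supported NO; graded bedding yes
(B) deep marine turbidite — coarsening-upward yes; mud cracks yes; organic content high NO; clast-supported yes; graded bedding yes
(C) debris-flow fan — coarsening-upward yes; mud cracks NO; organic content high NO; clast-supported yes; graded bedding yes
(D) lacustrine delta — coarsening-upward NO; mud cracks NO; organic content high yes; clast-supported yes; graded bedding yes
(E) beach shoreface — coarsening-upward yes; mud cracks yes; organic content high NO; clast-supported yes; graded bedding NO
(F) reef margin — coarsening-upward yes; mud cracks yes; organic content high NO; clast-supported NO; graded bedding yes
(G) evaporite basin — coarsening-upward NO; mud cracks NO; organic content high NO; clast-supported yes; graded bedding NO
None of the listed candidates fits everything.

none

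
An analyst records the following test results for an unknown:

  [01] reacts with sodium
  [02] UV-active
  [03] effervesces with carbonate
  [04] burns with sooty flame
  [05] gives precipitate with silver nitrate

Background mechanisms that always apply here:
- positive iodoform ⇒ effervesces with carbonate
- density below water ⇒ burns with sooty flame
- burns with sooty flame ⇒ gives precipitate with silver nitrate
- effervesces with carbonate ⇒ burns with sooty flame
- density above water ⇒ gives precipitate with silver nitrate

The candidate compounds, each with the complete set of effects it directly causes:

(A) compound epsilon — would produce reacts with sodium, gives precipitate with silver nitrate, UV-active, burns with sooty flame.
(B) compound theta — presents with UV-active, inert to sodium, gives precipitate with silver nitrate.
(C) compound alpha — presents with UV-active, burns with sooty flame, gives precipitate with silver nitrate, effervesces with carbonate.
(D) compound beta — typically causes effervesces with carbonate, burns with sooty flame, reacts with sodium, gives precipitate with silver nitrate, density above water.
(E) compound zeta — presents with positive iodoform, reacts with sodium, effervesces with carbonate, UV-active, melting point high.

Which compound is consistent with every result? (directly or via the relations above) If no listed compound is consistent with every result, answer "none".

For each candidate, compare predicted effects to what was observed:
(A) compound epsilon — reacts with sodium match; UV-active match; effervesces with carbonate miss; burns with sooty flame match; gives precipitate with silver nitrate match
(B) compound theta — fails on reacts with sodium, effervesces with carbonate, burns with sooty flame (predicts inert to sodium, not reacts with sodium)
(C) compound alpha — reacts with sodium miss; UV-active match; effervesces with carbonate match; burns with sooty flame match; gives precipitate with silver nitrate match
(D) compound beta — does not account for UV-active
(E) compound zeta — accounts for every observation (burns with sooty flame through effervesces with carbonate → burns with sooty flame)
Only (E) is consistent with every observation.

E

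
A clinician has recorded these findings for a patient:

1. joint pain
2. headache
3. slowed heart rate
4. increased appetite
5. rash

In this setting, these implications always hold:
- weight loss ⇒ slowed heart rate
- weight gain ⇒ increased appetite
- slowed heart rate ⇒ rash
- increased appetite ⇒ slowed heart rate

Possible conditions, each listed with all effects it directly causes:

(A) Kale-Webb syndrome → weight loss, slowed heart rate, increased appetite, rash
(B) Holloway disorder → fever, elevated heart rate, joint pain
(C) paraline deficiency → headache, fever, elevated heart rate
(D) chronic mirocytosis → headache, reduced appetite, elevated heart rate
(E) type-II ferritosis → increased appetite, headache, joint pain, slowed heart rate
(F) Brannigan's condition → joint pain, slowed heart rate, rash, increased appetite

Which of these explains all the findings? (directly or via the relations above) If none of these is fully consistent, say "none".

E

Per-candidate check:
(A) Kale-Webb syndrome — does not account for joint pain, headache
(B) Holloway disorder — joint pain yes; headache NO; slowed heart rate NO; increased appetite NO; rash NO
(C) paraline deficiency — fails on joint pain, slowed heart rate, increased appetite, rash (predicts elevated heart rate, not slowed heart rate)
(D) chronic mirocytosis — fails on joint pain, slowed heart rate, increased appetite, rash (predicts elevated heart rate, not slowed heart rate; predicts reduced appetite, not increased appetite)
(E) type-II ferritosis — accounts for every observation (rash through slowed heart rate → rash)
(F) Brannigan's condition — joint pain yes; headache NO; slowed heart rate yes; increased appetite yes; rash yes
(E) is the only candidate with no mismatches.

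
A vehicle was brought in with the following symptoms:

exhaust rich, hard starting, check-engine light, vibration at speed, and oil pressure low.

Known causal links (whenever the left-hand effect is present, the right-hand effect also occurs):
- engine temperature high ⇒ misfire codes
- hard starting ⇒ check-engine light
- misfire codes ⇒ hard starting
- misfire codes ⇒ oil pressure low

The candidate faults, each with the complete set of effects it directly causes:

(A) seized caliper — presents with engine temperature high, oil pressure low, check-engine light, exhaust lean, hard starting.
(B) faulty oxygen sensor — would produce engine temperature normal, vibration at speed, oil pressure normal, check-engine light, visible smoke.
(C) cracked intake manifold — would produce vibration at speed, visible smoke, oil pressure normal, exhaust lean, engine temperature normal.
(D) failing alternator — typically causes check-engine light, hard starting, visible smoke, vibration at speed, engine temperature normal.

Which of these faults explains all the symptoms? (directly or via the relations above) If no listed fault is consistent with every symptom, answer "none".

none

For each candidate, compare predicted effects to what was observed:
(A) seized caliper — fails on exhaust rich, vibration at speed (predicts exhaust lean, not exhaust rich)
(B) faulty oxygen sensor — exhaust rich NO; hard starting NO; check-engine light yes; vibration at speed yes; oil pressure low NO
(C) cracked intake manifold — fails on exhaust rich, hard starting, check-engine light, oil pressure low (predicts exhaust lean, not exhaust rich; predicts oil pressure normal, not oil pressure low)
(D) failing alternator — does not account for exhaust rich, oil pressure low
No candidate is consistent with all observations.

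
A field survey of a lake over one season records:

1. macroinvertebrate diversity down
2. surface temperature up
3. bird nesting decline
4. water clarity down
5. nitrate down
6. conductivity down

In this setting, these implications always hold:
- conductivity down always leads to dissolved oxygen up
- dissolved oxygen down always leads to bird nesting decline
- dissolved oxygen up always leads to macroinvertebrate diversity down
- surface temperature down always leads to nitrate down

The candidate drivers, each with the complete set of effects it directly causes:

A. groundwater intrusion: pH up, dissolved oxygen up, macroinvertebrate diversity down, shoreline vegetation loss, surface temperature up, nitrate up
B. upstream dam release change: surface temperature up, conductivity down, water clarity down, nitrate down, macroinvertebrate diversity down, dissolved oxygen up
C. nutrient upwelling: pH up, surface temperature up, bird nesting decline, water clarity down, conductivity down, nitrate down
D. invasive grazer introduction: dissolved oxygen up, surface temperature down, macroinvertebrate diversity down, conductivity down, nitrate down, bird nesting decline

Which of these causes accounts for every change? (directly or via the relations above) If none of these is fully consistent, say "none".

Per-candidate check:
(A) groundwater intrusion — fails on bird nesting decline, water clarity down, nitrate down, conductivity down (predicts nitrate up, not nitrate down)
(B) upstream dam release change — macroinvertebrate diversity down yes; surface temperature up yes; bird nesting decline NO; water clarity down yes; nitrate down yes; conductivity down yes
(C) nutrient upwelling — macroinvertebrate diversity down yes (via conductivity down → dissolved oxygen up → macroinvertebrate diversity down); surface temperature up yes; bird nesting decline yes; water clarity down yes; nitrate down yes; conductivity down yes
(D) invasive grazer introduction — macroinvertebrate diversity down yes; surface temperature up NO; bird nesting decline yes; water clarity down NO; nitrate down yes; conductivity down yes
(C) is the only candidate with no mismatches.

C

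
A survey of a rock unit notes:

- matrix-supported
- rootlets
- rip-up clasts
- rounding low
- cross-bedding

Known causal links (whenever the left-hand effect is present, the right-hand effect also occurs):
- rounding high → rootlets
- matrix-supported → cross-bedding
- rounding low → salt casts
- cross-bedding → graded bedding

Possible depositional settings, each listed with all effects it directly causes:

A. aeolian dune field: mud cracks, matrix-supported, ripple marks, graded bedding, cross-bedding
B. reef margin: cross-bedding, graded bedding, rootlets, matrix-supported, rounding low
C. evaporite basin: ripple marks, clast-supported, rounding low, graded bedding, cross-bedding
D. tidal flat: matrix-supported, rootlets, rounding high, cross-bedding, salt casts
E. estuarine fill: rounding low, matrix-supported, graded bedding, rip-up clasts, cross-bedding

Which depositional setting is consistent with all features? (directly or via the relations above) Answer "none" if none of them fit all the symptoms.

none

Per-candidate check:
(A) aeolian dune field — matrix-supported +; rootlets -; rip-up clasts -; rounding low -; cross-bedding +
(B) reef margin — does not account for rip-up clasts
(C) evaporite basin — matrix-supported -; rootlets -; rip-up clasts -; rounding low +; cross-bedding +
(D) tidal flat — matrix-supported +; rootlets +; rip-up clasts -; rounding low -; cross-bedding +
(E) estuarine fill — matrix-supported +; rootlets -; rip-up clasts +; rounding low +; cross-bedding +
None of the listed candidates fits everything.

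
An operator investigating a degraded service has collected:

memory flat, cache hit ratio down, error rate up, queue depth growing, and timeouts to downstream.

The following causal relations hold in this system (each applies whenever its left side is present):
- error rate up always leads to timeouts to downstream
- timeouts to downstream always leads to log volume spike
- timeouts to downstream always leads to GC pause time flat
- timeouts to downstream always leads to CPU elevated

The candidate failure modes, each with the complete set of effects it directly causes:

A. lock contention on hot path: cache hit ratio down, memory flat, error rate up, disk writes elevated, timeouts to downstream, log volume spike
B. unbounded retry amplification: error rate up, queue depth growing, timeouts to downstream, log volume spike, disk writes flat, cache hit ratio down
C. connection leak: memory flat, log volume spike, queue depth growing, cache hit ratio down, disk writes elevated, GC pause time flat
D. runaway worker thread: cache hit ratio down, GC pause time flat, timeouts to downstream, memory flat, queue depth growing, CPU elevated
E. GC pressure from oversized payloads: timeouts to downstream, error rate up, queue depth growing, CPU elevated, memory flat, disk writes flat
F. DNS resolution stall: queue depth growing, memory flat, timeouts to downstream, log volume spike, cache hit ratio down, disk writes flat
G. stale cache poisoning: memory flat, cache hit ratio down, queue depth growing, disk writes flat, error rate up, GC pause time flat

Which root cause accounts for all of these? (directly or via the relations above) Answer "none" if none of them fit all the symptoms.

Checking each candidate against the observations:
(A) lock contention on hot path — does not account for queue depth growing
(B) unbounded retry amplification — memory flat ✗; cache hit ratio down ✓; error rate up ✓; queue depth growing ✓; timeouts to downstream ✓
(C) connection leak — memory flat ✓; cache hit ratio down ✓; error rate up ✗; queue depth growing ✓; timeouts to downstream ✗
(D) runaway worker thread — does not account for error rate up
(E) GC pressure from oversized payloads — memory flat ✓; cache hit ratio down ✗; error rate up ✓; queue depth growing ✓; timeouts to downstream ✓
(F) DNS resolution stall — does not account for error rate up
(G) stale cache poisoning — accounts for every observation (timeouts to downstream by error rate up → timeouts to downstream)
Only (G) is consistent with every observation.

G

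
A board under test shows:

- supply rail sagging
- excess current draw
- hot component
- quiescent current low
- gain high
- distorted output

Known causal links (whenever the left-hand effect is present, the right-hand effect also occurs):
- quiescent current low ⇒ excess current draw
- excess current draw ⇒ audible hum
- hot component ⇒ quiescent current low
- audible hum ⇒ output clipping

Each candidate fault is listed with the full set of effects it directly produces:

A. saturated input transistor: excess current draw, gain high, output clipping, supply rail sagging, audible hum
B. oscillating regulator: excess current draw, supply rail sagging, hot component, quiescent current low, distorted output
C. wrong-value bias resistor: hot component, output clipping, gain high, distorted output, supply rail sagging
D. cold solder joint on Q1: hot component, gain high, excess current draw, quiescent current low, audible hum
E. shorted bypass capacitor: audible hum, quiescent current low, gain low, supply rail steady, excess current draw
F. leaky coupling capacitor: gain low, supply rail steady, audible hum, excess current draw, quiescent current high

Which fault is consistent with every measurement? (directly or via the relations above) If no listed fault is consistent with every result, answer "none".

Checking each candidate against the observations:
(A) saturated input transistor — supply rail sagging ✓; excess current draw ✓; hot component ✗; quiescent current low ✗; gain high ✓; distorted output ✗
(B) oscillating regulator — supply rail sagging ✓; excess current draw ✓; hot component ✓; quiescent current low ✓; gain high ✗; distorted output ✓
(C) wrong-value bias resistor — accounts for every observation (excess current draw by hot component → quiescent current low → excess current draw)
(D) cold solder joint on Q1 — does not account for supply rail sagging, distorted output
(E) shorted bypass capacitor — fails on supply rail sagging, hot component, gain high, distorted output (predicts supply rail steady, not supply rail sagging; predicts gain low, not gain high)
(F) leaky coupling capacitor — supply rail sagging ✗; excess current draw ✓; hot component ✗; quiescent current low ✗; gain high ✗; distorted output ✗
(C) is the only candidate with no mismatches.

C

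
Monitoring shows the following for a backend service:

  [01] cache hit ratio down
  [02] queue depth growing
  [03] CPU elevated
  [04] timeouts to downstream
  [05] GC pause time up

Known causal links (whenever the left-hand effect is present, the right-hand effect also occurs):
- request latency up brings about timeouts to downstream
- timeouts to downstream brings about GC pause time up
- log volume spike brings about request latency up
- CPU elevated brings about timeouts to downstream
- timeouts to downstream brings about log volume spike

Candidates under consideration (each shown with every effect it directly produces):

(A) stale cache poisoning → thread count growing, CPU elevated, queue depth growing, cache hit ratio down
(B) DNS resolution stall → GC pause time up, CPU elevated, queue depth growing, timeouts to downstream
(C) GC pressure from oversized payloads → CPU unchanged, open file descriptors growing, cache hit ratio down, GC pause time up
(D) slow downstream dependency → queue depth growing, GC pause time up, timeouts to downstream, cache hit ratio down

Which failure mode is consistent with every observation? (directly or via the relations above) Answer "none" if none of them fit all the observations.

A

Per-candidate check:
(A) stale cache poisoning — cache hit ratio down +; queue depth growing +; CPU elevated +; timeouts to downstream + (via CPU elevated → timeouts to downstream); GC pause time up + (via CPU elevated → timeouts to downstream → GC pause time up)
(B) DNS resolution stall — cache hit ratio down -; queue depth growing +; CPU elevated +; timeouts to downstream +; GC pause time up +
(C) GC pressure from oversized payloads — cache hit ratio down +; queue depth growing -; CPU elevated -; timeouts to downstream -; GC pause time up +
(D) slow downstream dependency — cache hit ratio down +; queue depth growing +; CPU elevated -; timeouts to downstream +; GC pause time up +
Only (A) is consistent with every observation.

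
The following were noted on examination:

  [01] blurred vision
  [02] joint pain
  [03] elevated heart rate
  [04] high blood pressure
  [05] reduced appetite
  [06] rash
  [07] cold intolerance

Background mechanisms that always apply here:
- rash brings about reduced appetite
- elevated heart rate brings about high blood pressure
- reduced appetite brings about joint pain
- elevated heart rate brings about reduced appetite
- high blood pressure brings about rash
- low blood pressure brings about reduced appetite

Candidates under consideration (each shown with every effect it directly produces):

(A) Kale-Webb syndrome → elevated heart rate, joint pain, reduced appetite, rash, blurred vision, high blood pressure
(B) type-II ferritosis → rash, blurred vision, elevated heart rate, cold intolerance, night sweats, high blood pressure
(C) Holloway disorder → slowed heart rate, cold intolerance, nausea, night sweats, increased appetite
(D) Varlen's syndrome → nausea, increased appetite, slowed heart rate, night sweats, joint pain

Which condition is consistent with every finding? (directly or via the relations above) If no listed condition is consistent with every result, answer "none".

B

Checking each candidate against the observations:
(A) Kale-Webb syndrome — blurred vision ✓; joint pain ✓; elevated heart rate ✓; high blood pressure ✓; reduced appetite ✓; rash ✓; cold intolerance ✗
(B) type-II ferritosis — blurred vision ✓; joint pain ✓ (via rash → reduced appetite → joint pain); elevated heart rate ✓; high blood pressure ✓; reduced appetite ✓ (via rash → reduced appetite); rash ✓; cold intolerance ✓
(C) Holloway disorder — fails on blurred vision, joint pain, elevated heart rate, high blood pressure, reduced appetite, rash (predicts slowed heart rate, not elevated heart rate; predicts increased appetite, not reduced appetite)
(D) Varlen's syndrome — fails on blurred vision, elevated heart rate, high blood pressure, reduced appetite, rash, cold intolerance (predicts slowed heart rate, not elevated heart rate; predicts increased appetite, not reduced appetite)
Only (B) is consistent with every observation.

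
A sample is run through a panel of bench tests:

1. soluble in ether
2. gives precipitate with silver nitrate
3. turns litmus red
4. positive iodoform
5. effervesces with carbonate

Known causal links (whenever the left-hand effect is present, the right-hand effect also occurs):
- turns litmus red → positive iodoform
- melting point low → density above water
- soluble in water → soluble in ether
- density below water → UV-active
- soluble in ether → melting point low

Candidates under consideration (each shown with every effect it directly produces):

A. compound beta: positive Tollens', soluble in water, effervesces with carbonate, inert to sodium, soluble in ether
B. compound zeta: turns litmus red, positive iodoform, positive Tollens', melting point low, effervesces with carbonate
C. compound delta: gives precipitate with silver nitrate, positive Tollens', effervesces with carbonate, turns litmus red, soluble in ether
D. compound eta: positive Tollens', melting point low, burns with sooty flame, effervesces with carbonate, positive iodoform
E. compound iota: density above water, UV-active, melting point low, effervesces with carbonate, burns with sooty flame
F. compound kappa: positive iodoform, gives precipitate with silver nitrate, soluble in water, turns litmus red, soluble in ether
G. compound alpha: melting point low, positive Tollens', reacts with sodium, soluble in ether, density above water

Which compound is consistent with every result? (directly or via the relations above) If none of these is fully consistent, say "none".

C

Testing each hypothesis:
(A) compound beta — does not account for gives precipitate with silver nitrate, turns litmus red, positive iodoform
(B) compound zeta — soluble in ether NO; gives precipitate with silver nitrate NO; turns litmus red yes; positive iodoform yes; effervesces with carbonate yes
(C) compound delta — soluble in ether yes; gives precipitate with silver nitrate yes; turns litmus red yes; positive iodoform yes (by turns litmus red → positive iodoform); effervesces with carbonate yes
(D) compound eta — does not account for soluble in ether, gives precipitate with silver nitrate, turns litmus red
(E) compound iota — soluble in ether NO; gives precipitate with silver nitrate NO; turns litmus red NO; positive iodoform NO; effervesces with carbonate yes
(F) compound kappa — soluble in ether yes; gives precipitate with silver nitrate yes; turns litmus red yes; positive iodoform yes; effervesces with carbonate NO
(G) compound alpha — soluble in ether yes; gives precipitate with silver nitrate NO; turns litmus red NO; positive iodoform NO; effervesces with carbonate NO
(C) alone accounts for all the evidence.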